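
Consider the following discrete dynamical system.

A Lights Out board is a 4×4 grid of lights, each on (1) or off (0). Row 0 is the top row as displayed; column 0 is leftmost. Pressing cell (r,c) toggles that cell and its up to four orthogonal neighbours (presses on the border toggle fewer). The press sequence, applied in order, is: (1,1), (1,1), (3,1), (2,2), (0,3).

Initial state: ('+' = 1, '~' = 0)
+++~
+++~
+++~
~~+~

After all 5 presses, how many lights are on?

t=0: +++~
+++~
+++~
~~+~
t=1: +~+~
~~~~
+~+~
~~+~
t=2: +++~
+++~
+++~
~~+~
t=3: +++~
+++~
+~+~
++~~
t=4: +++~
++~~
++~+
+++~
t=5: ++~+
++~+
++~+
+++~

12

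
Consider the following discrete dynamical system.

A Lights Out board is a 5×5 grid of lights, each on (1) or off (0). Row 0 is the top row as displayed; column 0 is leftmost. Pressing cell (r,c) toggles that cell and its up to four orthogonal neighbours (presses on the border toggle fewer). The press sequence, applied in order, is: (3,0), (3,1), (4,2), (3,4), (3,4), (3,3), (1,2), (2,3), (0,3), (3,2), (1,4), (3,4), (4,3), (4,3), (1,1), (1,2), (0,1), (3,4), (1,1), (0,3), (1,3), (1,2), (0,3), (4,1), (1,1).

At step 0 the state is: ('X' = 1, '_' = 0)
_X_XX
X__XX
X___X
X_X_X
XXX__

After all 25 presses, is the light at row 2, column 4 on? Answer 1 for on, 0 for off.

gen 0: _X_XX
X__XX
X___X
X_X_X
XXX__
gen 1: _X_XX
X__XX
____X
_XX_X
_XX__
gen 2: _X_XX
X__XX
_X__X
X___X
__X__
gen 3: _X_XX
X__XX
_X__X
X_X_X
_X_X_
gen 4: _X_XX
X__XX
_X___
X_XX_
_X_XX
gen 5: _X_XX
X__XX
_X__X
X_X_X
_X_X_
gen 6: _X_XX
X__XX
_X_XX
X__X_
_X___
gen 7: _XXXX
XXX_X
_XXXX
X__X_
_X___
gen 8: _XXXX
XXXXX
_X___
X____
_X___
gen 9: _X___
XXX_X
_X___
X____
_X___
gen 10: _X___
XXX_X
_XX__
XXXX_
_XX__
gen 11: _X__X
XXXX_
_XX_X
XXXX_
_XX__
gen 12: _X__X
XXXX_
_XX__
XXX_X
_XX_X
gen 13: _X__X
XXXX_
_XX__
XXXXX
_X_X_
gen 14: _X__X
XXXX_
_XX__
XXX_X
_XX_X
gen 15: ____X
___X_
__X__
XXX_X
_XX_X
gen 16: __X_X
_XX__
_____
XXX_X
_XX_X
gen 17: XX__X
__X__
_____
XXX_X
_XX_X
gen 18: XX__X
__X__
____X
XXXX_
_XX__
gen 19: X___X
XX___
_X__X
XXXX_
_XX__
gen 20: X_XX_
XX_X_
_X__X
XXXX_
_XX__
gen 21: X_X__
XXX_X
_X_XX
XXXX_
_XX__
gen 22: X____
X__XX
_XXXX
XXXX_
_XX__
gen 23: X_XXX
X___X
_XXXX
XXXX_
_XX__
gen 24: X_XXX
X___X
_XXXX
X_XX_
X____
gen 25: XXXXX
_XX_X
__XXX
X_XX_
X____

1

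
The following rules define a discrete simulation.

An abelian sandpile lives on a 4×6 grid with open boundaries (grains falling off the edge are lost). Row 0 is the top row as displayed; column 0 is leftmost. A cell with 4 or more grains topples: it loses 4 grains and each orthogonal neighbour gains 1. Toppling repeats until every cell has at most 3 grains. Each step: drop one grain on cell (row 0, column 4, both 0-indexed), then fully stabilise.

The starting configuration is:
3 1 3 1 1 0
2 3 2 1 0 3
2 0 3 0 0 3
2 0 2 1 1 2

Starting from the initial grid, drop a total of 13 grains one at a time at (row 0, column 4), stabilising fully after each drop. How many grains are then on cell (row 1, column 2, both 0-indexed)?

k=0  3 1 3 1 1 0
2 3 2 1 0 3
2 0 3 0 0 3
2 0 2 1 1 2
k=1  3 1 3 1 2 0
2 3 2 1 0 3
2 0 3 0 0 3
2 0 2 1 1 2
k=2  3 1 3 1 3 0
2 3 2 1 0 3
2 0 3 0 0 3
2 0 2 1 1 2
k=3  3 1 3 2 0 1
2 3 2 1 1 3
2 0 3 0 0 3
2 0 2 1 1 2
k=4  3 1 3 2 1 1
2 3 2 1 1 3
2 0 3 0 0 3
2 0 2 1 1 2
k=5  3 1 3 2 2 1
2 3 2 1 1 3
2 0 3 0 0 3
2 0 2 1 1 2
k=6  3 1 3 2 3 1
2 3 2 1 1 3
2 0 3 0 0 3
2 0 2 1 1 2
k=7  3 1 3 3 0 2
2 3 2 1 2 3
2 0 3 0 0 3
2 0 2 1 1 2
k=8  3 1 3 3 1 2
2 3 2 1 2 3
2 0 3 0 0 3
2 0 2 1 1 2
k=9  3 1 3 3 2 2
2 3 2 1 2 3
2 0 3 0 0 3
2 0 2 1 1 2
k=10  3 1 3 3 3 2
2 3 2 1 2 3
2 0 3 0 0 3
2 0 2 1 1 2
k=11  3 2 0 1 1 3
2 3 3 2 3 3
2 0 3 0 0 3
2 0 2 1 1 2
k=12  3 2 0 1 2 3
2 3 3 2 3 3
2 0 3 0 0 3
2 0 2 1 1 2
k=13  3 2 0 1 3 3
2 3 3 2 3 3
2 0 3 0 0 3
2 0 2 1 1 2

3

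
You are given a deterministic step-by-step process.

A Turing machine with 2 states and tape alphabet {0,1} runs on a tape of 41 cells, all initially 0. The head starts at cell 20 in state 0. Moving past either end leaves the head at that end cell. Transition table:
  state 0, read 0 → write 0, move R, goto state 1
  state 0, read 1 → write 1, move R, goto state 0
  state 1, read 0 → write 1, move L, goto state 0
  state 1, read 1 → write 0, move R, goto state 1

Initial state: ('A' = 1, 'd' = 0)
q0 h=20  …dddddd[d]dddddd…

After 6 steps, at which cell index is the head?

22

step 0: q0 h=20  …dddddd[d]dddddd…
step 1: q1 h=21  …dddddd[d]dddddd…
step 2: q0 h=20  …dddddd[d]Addddd…
step 3: q1 h=21  …dddddd[A]dddddd…
step 4: q1 h=22  …dddddd[d]dddddd…
step 5: q0 h=21  …dddddd[d]Addddd…
step 6: q1 h=22  …dddddd[A]dddddd…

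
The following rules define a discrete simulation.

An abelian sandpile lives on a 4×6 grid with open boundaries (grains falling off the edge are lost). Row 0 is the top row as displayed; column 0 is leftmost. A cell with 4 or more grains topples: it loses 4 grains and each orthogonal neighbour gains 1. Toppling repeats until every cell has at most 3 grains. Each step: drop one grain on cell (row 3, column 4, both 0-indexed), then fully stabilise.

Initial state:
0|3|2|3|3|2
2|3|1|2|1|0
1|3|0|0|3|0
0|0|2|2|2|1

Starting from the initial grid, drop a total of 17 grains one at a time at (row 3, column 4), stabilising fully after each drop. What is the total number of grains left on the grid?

step 0: 0|3|2|3|3|2
2|3|1|2|1|0
1|3|0|0|3|0
0|0|2|2|2|1
step 1: 0|3|2|3|3|2
2|3|1|2|1|0
1|3|0|0|3|0
0|0|2|2|3|1
step 2: 0|3|2|3|3|2
2|3|1|2|2|0
1|3|0|1|0|1
0|0|2|3|1|2
step 3: 0|3|2|3|3|2
2|3|1|2|2|0
1|3|0|1|0|1
0|0|2|3|2|2
step 4: 0|3|2|3|3|2
2|3|1|2|2|0
1|3|0|1|0|1
0|0|2|3|3|2
step 5: 0|3|2|3|3|2
2|3|1|2|2|0
1|3|0|2|1|1
0|0|3|0|1|3
step 6: 0|3|2|3|3|2
2|3|1|2|2|0
1|3|0|2|1|1
0|0|3|0|2|3
step 7: 0|3|2|3|3|2
2|3|1|2|2|0
1|3|0|2|1|1
0|0|3|0|3|3
step 8: 0|3|2|3|3|2
2|3|1|2|2|0
1|3|0|2|2|2
0|0|3|1|1|0
step 9: 0|3|2|3|3|2
2|3|1|2|2|0
1|3|0|2|2|2
0|0|3|1|2|0
step 10: 0|3|2|3|3|2
2|3|1|2|2|0
1|3|0|2|2|2
0|0|3|1|3|0
step 11: 0|3|2|3|3|2
2|3|1|2|2|0
1|3|0|2|3|2
0|0|3|2|0|1
step 12: 0|3|2|3|3|2
2|3|1|2|2|0
1|3|0|2|3|2
0|0|3|2|1|1
step 13: 0|3|2|3|3|2
2|3|1|2|2|0
1|3|0|2|3|2
0|0|3|2|2|1
step 14: 0|3|2|3|3|2
2|3|1|2|2|0
1|3|0|2|3|2
0|0|3|2|3|1
step 15: 0|3|2|3|3|2
2|3|1|2|3|0
1|3|0|3|0|3
0|0|3|3|1|2
step 16: 0|3|2|3|3|2
2|3|1|2|3|0
1|3|0|3|0|3
0|0|3|3|2|2
step 17: 0|3|2|3|3|2
2|3|1|2|3|0
1|3|0|3|0|3
0|0|3|3|3|2

45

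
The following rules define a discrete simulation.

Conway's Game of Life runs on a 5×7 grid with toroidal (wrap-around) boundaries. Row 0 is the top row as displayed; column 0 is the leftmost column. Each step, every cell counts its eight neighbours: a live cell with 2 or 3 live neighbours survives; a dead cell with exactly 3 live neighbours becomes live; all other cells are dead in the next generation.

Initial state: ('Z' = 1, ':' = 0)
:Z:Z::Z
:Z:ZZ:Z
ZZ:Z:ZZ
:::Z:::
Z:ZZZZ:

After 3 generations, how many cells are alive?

gen 0: :Z:Z::Z
:Z:ZZ:Z
ZZ:Z:ZZ
:::Z:::
Z:ZZZZ:
gen 1: :Z::::Z
:Z:Z:::
:Z:Z:ZZ
:::::::
ZZ:::ZZ
gen 2: :Z:::ZZ
:Z::ZZZ
Z:::Z::
:ZZ:Z::
:Z:::ZZ
gen 3: :ZZ::::
:Z::Z::
Z:Z:Z:Z
:ZZZZ:Z
:Z::Z:Z

16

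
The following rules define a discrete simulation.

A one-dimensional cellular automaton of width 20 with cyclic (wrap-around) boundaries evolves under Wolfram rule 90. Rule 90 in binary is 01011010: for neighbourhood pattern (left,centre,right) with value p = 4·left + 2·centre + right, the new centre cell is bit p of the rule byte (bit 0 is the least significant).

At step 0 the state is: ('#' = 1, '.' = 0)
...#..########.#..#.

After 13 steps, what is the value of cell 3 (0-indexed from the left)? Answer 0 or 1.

1

k=0  ...#..########.#..#.
k=1  ..#.###......#..##.#
k=2  ##..#.##....#.####..
k=3  ####..###..#..#..###
k=4  ...####.###.##.###..
k=5  ..##..#.#.#.##.#.##.
k=6  .#####......##...###
k=7  .#...##....####.##.#
k=8  ..#.####..##..#.##..
k=9  .#..#..#######..###.
k=10  #.##.###.....####.##
k=11  #.##.#.##...##..#.#.
k=12  ..##...###.#####....
k=13  .####.##.#.#...##...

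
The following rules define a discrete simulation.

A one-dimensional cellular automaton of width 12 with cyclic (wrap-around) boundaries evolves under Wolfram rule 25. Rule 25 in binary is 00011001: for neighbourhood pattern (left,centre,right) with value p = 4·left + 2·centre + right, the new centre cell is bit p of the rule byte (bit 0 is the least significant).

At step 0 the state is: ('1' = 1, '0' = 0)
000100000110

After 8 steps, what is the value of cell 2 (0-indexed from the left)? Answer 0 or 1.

k=0  000100000110
k=1  110011110101
k=2  001010000001
k=3  100001111100
k=4  011101000010
k=5  010000111001
k=6  001110100100
k=7  101000010011
k=8  000111001010

0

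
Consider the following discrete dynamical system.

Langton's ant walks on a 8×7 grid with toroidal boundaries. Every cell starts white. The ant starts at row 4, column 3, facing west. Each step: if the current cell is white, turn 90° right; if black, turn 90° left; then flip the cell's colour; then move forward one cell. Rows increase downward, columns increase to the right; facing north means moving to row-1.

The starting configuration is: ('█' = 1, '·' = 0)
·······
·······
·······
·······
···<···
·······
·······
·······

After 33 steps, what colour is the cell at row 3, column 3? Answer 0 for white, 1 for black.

k=0  ·······
·······
·······
·······
···<···
·······
·······
·······
k=1  ·······
·······
·······
···^···
···█···
·······
·······
·······
k=2  ·······
·······
·······
···█>··
···█···
·······
·······
·······
k=3  ·······
·······
·······
···██··
···█v··
·······
·······
·······
k=4  ·······
·······
·······
···██··
···<█··
·······
·······
·······
k=5  ·······
·······
·······
···██··
····█··
···v···
·······
·······
k=6  ·······
·······
·······
···██··
····█··
··<█···
·······
·······
k=7  ·······
·······
·······
···██··
··^·█··
··██···
·······
·······
k=8  ·······
·······
·······
···██··
··█>█··
··██···
·······
·······
k=9  ·······
·······
·······
···██··
··███··
··█v···
·······
·······
k=10  ·······
·······
·······
···██··
··███··
··█·>··
·······
·······
k=11  ·······
·······
·······
···██··
··███··
··█·█··
····v··
·······
k=12  ·······
·······
·······
···██··
··███··
··█·█··
···<█··
·······
k=13  ·······
·······
·······
···██··
··███··
··█^█··
···██··
·······
k=14  ·······
·······
·······
···██··
··███··
··██>··
···██··
·······
k=15  ·······
·······
·······
···██··
··██^··
··██···
···██··
·······
k=16  ·······
·······
·······
···██··
··█<···
··██···
···██··
·······
k=17  ·······
·······
·······
···██··
··█····
··█v···
···██··
·······
k=18  ·······
·······
·······
···██··
··█····
··█·>··
···██··
·······
k=19  ·······
·······
·······
···██··
··█····
··█·█··
···█v··
·······
k=20  ·······
·······
·······
···██··
··█····
··█·█··
···█·>·
·······
k=21  ·······
·······
·······
···██··
··█····
··█·█··
···█·█·
·····v·
k=22  ·······
·······
·······
···██··
··█····
··█·█··
···█·█·
····<█·
k=23  ·······
·······
·······
···██··
··█····
··█·█··
···█^█·
····██·
k=24  ·······
·······
·······
···██··
··█····
··█·█··
···██>·
····██·
k=25  ·······
·······
·······
···██··
··█····
··█·█^·
···██··
····██·
k=26  ·······
·······
·······
···██··
··█····
··█·██>
···██··
····██·
k=27  ·······
·······
·······
···██··
··█····
··█·███
···██·v
····██·
k=28  ·······
·······
·······
···██··
··█····
··█·███
···██<█
····██·
k=29  ·······
·······
·······
···██··
··█····
··█·█^█
···████
····██·
k=30  ·······
·······
·······
···██··
··█····
··█·<·█
···████
····██·
k=31  ·······
·······
·······
···██··
··█····
··█···█
···█v██
····██·
k=32  ·······
·······
·······
···██··
··█····
··█···█
···█·>█
····██·
k=33  ·······
·······
·······
···██··
··█····
··█··^█
···█··█
····██·

1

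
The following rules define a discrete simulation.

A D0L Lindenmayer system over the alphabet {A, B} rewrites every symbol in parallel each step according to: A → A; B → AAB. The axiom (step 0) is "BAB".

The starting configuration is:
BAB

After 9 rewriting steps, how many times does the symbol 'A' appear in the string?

37

k=0  BAB
k=1  AABAAAB
k=2  AAAABAAAAAB
k=3  AAAAAABAAAAAAAB
k=4  AAAAAAAABAAAAAAAAAB
k=5  AAAAAAAAAABAAAAAAAAAAAB
k=6  AAAAAAAAAAAABAAAAAAAAAAAAAB
k=7  AAAAAAAAAAAAAABAAAAAAAAAAAAAAAB
k=8  AAAAAAAAAAAAAAAABAAAAAAAAAAAAAAAAAB
k=9  AAAAAAAAAAAAAAAAAABAAAAAAAAAAAAAAAAAAAB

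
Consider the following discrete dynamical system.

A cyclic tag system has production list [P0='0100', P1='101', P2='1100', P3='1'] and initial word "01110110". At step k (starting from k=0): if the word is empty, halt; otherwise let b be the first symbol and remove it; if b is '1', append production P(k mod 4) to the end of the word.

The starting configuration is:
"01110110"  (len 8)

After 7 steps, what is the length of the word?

16

gen 0: "01110110"  (len 8)
gen 1: "1110110"  (len 7)
gen 2: "110110101"  (len 9)
gen 3: "101101011100"  (len 12)
gen 4: "011010111001"  (len 12)
gen 5: "11010111001"  (len 11)
gen 6: "1010111001101"  (len 13)
gen 7: "0101110011011100"  (len 16)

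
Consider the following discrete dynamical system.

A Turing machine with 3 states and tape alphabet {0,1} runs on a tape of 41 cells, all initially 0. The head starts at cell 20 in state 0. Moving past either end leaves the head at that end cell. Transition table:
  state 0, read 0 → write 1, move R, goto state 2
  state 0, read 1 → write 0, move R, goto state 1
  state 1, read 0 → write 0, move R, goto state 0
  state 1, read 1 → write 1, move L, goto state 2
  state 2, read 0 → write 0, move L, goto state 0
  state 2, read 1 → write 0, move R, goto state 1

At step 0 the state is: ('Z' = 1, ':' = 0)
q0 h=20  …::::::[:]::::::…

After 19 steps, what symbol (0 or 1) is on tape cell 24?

0

0) q0 h=20  …::::::[:]::::::…
1) q2 h=21  …:::::Z[:]::::::…
2) q0 h=20  …::::::[Z]::::::…
3) q1 h=21  …::::::[:]::::::…
4) q0 h=22  …::::::[:]::::::…
5) q2 h=23  …:::::Z[:]::::::…
6) q0 h=22  …::::::[Z]::::::…
7) q1 h=23  …::::::[:]::::::…
8) q0 h=24  …::::::[:]::::::…
9) q2 h=25  …:::::Z[:]::::::…
10) q0 h=24  …::::::[Z]::::::…
11) q1 h=25  …::::::[:]::::::…
12) q0 h=26  …::::::[:]::::::…
13) q2 h=27  …:::::Z[:]::::::…
14) q0 h=26  …::::::[Z]::::::…
15) q1 h=27  …::::::[:]::::::…
16) q0 h=28  …::::::[:]::::::…
17) q2 h=29  …:::::Z[:]::::::…
18) q0 h=28  …::::::[Z]::::::…
19) q1 h=29  …::::::[:]::::::…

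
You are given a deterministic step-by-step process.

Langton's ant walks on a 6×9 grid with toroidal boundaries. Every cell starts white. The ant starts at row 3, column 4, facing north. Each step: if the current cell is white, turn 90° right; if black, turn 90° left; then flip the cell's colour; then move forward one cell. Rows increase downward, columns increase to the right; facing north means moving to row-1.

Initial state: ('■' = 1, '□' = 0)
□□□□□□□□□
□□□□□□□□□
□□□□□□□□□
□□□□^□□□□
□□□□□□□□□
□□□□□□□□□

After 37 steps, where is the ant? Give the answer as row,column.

step 0: □□□□□□□□□
□□□□□□□□□
□□□□□□□□□
□□□□^□□□□
□□□□□□□□□
□□□□□□□□□
step 1: □□□□□□□□□
□□□□□□□□□
□□□□□□□□□
□□□□■>□□□
□□□□□□□□□
□□□□□□□□□
step 2: □□□□□□□□□
□□□□□□□□□
□□□□□□□□□
□□□□■■□□□
□□□□□v□□□
□□□□□□□□□
step 3: □□□□□□□□□
□□□□□□□□□
□□□□□□□□□
□□□□■■□□□
□□□□<■□□□
□□□□□□□□□
step 4: □□□□□□□□□
□□□□□□□□□
□□□□□□□□□
□□□□^■□□□
□□□□■■□□□
□□□□□□□□□
step 5: □□□□□□□□□
□□□□□□□□□
□□□□□□□□□
□□□<□■□□□
□□□□■■□□□
□□□□□□□□□
step 6: □□□□□□□□□
□□□□□□□□□
□□□^□□□□□
□□□■□■□□□
□□□□■■□□□
□□□□□□□□□
step 7: □□□□□□□□□
□□□□□□□□□
□□□■>□□□□
□□□■□■□□□
□□□□■■□□□
□□□□□□□□□
step 8: □□□□□□□□□
□□□□□□□□□
□□□■■□□□□
□□□■v■□□□
□□□□■■□□□
□□□□□□□□□
step 9: □□□□□□□□□
□□□□□□□□□
□□□■■□□□□
□□□<■■□□□
□□□□■■□□□
□□□□□□□□□
step 10: □□□□□□□□□
□□□□□□□□□
□□□■■□□□□
□□□□■■□□□
□□□v■■□□□
□□□□□□□□□
step 11: □□□□□□□□□
□□□□□□□□□
□□□■■□□□□
□□□□■■□□□
□□<■■■□□□
□□□□□□□□□
step 12: □□□□□□□□□
□□□□□□□□□
□□□■■□□□□
□□^□■■□□□
□□■■■■□□□
□□□□□□□□□
step 13: □□□□□□□□□
□□□□□□□□□
□□□■■□□□□
□□■>■■□□□
□□■■■■□□□
□□□□□□□□□
step 14: □□□□□□□□□
□□□□□□□□□
□□□■■□□□□
□□■■■■□□□
□□■v■■□□□
□□□□□□□□□
step 15: □□□□□□□□□
□□□□□□□□□
□□□■■□□□□
□□■■■■□□□
□□■□>■□□□
□□□□□□□□□
step 16: □□□□□□□□□
□□□□□□□□□
□□□■■□□□□
□□■■^■□□□
□□■□□■□□□
□□□□□□□□□
step 17: □□□□□□□□□
□□□□□□□□□
□□□■■□□□□
□□■<□■□□□
□□■□□■□□□
□□□□□□□□□
step 18: □□□□□□□□□
□□□□□□□□□
□□□■■□□□□
□□■□□■□□□
□□■v□■□□□
□□□□□□□□□
step 19: □□□□□□□□□
□□□□□□□□□
□□□■■□□□□
□□■□□■□□□
□□<■□■□□□
□□□□□□□□□
step 20: □□□□□□□□□
□□□□□□□□□
□□□■■□□□□
□□■□□■□□□
□□□■□■□□□
□□v□□□□□□
step 21: □□□□□□□□□
□□□□□□□□□
□□□■■□□□□
□□■□□■□□□
□□□■□■□□□
□<■□□□□□□
step 22: □□□□□□□□□
□□□□□□□□□
□□□■■□□□□
□□■□□■□□□
□^□■□■□□□
□■■□□□□□□
step 23: □□□□□□□□□
□□□□□□□□□
□□□■■□□□□
□□■□□■□□□
□■>■□■□□□
□■■□□□□□□
step 24: □□□□□□□□□
□□□□□□□□□
□□□■■□□□□
□□■□□■□□□
□■■■□■□□□
□■v□□□□□□
step 25: □□□□□□□□□
□□□□□□□□□
□□□■■□□□□
□□■□□■□□□
□■■■□■□□□
□■□>□□□□□
step 26: □□□v□□□□□
□□□□□□□□□
□□□■■□□□□
□□■□□■□□□
□■■■□■□□□
□■□■□□□□□
step 27: □□<■□□□□□
□□□□□□□□□
□□□■■□□□□
□□■□□■□□□
□■■■□■□□□
□■□■□□□□□
step 28: □□■■□□□□□
□□□□□□□□□
□□□■■□□□□
□□■□□■□□□
□■■■□■□□□
□■^■□□□□□
step 29: □□■■□□□□□
□□□□□□□□□
□□□■■□□□□
□□■□□■□□□
□■■■□■□□□
□■■>□□□□□
step 30: □□■■□□□□□
□□□□□□□□□
□□□■■□□□□
□□■□□■□□□
□■■^□■□□□
□■■□□□□□□
step 31: □□■■□□□□□
□□□□□□□□□
□□□■■□□□□
□□■□□■□□□
□■<□□■□□□
□■■□□□□□□
step 32: □□■■□□□□□
□□□□□□□□□
□□□■■□□□□
□□■□□■□□□
□■□□□■□□□
□■v□□□□□□
step 33: □□■■□□□□□
□□□□□□□□□
□□□■■□□□□
□□■□□■□□□
□■□□□■□□□
□■□>□□□□□
step 34: □□■v□□□□□
□□□□□□□□□
□□□■■□□□□
□□■□□■□□□
□■□□□■□□□
□■□■□□□□□
step 35: □□■□>□□□□
□□□□□□□□□
□□□■■□□□□
□□■□□■□□□
□■□□□■□□□
□■□■□□□□□
step 36: □□■□■□□□□
□□□□v□□□□
□□□■■□□□□
□□■□□■□□□
□■□□□■□□□
□■□■□□□□□
step 37: □□■□■□□□□
□□□<■□□□□
□□□■■□□□□
□□■□□■□□□
□■□□□■□□□
□■□■□□□□□

1,3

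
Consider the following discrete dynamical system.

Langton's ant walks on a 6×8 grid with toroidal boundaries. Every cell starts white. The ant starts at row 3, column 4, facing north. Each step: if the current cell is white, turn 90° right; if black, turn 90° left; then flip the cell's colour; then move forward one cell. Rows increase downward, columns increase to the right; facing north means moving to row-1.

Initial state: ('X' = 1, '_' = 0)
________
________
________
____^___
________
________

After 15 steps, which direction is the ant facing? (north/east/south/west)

east

k=0  ________
________
________
____^___
________
________
k=1  ________
________
________
____X>__
________
________
k=2  ________
________
________
____XX__
_____v__
________
k=3  ________
________
________
____XX__
____<X__
________
k=4  ________
________
________
____^X__
____XX__
________
k=5  ________
________
________
___<_X__
____XX__
________
k=6  ________
________
___^____
___X_X__
____XX__
________
k=7  ________
________
___X>___
___X_X__
____XX__
________
k=8  ________
________
___XX___
___XvX__
____XX__
________
k=9  ________
________
___XX___
___<XX__
____XX__
________
k=10  ________
________
___XX___
____XX__
___vXX__
________
k=11  ________
________
___XX___
____XX__
__<XXX__
________
k=12  ________
________
___XX___
__^_XX__
__XXXX__
________
k=13  ________
________
___XX___
__X>XX__
__XXXX__
________
k=14  ________
________
___XX___
__XXXX__
__XvXX__
________
k=15  ________
________
___XX___
__XXXX__
__X_>X__
________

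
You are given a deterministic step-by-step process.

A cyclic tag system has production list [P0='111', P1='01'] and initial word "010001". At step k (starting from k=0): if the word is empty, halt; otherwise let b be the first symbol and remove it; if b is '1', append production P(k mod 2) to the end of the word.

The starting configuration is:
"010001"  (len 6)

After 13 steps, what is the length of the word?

3

t=0: "010001"  (len 6)
t=1: "10001"  (len 5)
t=2: "000101"  (len 6)
t=3: "00101"  (len 5)
t=4: "0101"  (len 4)
t=5: "101"  (len 3)
t=6: "0101"  (len 4)
t=7: "101"  (len 3)
t=8: "0101"  (len 4)
t=9: "101"  (len 3)
t=10: "0101"  (len 4)
t=11: "101"  (len 3)
t=12: "0101"  (len 4)
t=13: "101"  (len 3)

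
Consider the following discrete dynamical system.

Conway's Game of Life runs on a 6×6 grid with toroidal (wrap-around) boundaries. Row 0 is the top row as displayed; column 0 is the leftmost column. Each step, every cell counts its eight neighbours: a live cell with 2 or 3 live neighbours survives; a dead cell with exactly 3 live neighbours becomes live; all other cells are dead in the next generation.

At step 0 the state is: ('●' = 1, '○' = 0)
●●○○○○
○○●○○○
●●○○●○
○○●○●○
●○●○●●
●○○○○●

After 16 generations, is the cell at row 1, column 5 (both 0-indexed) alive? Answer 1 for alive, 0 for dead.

0

[0] ●●○○○○
○○●○○○
●●○○●○
○○●○●○
●○●○●●
●○○○○●
[1] ●●○○○●
○○●○○●
○●●○○●
○○●○●○
●○○○●○
○○○○●○
[2] ●●○○●●
○○●○●●
●●●○●●
●○●○●○
○○○○●○
○●○○●○
[3] ○●●○○○
○○●○○○
○○●○○○
●○●○●○
○●○○●○
○●○●●○
[4] ○●○○○○
○○●●○○
○○●○○○
○○●○○●
●●○○●○
●●○●●○
[5] ●●○○●○
○●●●○○
○●●○○○
●○●●○●
○○○○●○
○○○●●○
[6] ●●○○●●
○○○●○○
○○○○●○
●○●●●●
○○●○○○
○○○●●○
[7] ●○●○○●
●○○●○○
○○●○○○
○●●○●●
○●●○○○
●●●●●○
[8] ○○○○○○
●○●●○●
●○●○●●
●○○○○○
○○○○○○
○○○○●○
[9] ○○○●●●
●○●●○○
○○●○●○
●●○○○○
○○○○○○
○○○○○○
[10] ○○●●●●
○●●○○○
●○●○○●
○●○○○○
○○○○○○
○○○○●○
[11] ○●●○●●
○○○○○○
●○●○○○
●●○○○○
○○○○○○
○○○○●●
[12] ●○○●●●
●○●●○●
●○○○○○
●●○○○○
●○○○○●
●○○●●●
[13] ○○○○○○
○○●●○○
○○●○○○
○●○○○○
○○○○○○
○●○●○○
[14] ○○○●○○
○○●●○○
○●●●○○
○○○○○○
○○●○○○
○○○○○○
[15] ○○●●○○
○●○○●○
○●○●○○
○●○●○○
○○○○○○
○○○○○○
[16] ○○●●○○
○●○○●○
●●○●●○
○○○○○○
○○○○○○
○○○○○○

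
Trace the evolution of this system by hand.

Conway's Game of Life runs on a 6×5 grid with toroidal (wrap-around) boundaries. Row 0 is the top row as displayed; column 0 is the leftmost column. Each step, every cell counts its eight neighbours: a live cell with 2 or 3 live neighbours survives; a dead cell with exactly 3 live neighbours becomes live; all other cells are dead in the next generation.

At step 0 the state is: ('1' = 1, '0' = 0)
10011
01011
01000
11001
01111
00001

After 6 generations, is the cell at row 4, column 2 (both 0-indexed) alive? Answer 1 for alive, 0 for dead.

step 0: 10011
01011
01000
11001
01111
00001
step 1: 00100
01010
01010
00001
01100
01000
step 2: 01100
01010
10011
11010
11100
01000
step 3: 11000
01010
00010
00010
00001
00000
step 4: 11100
11001
00011
00011
00000
10000
step 5: 00100
00000
00100
00011
00001
10000
step 6: 00000
00000
00010
00011
10011
00000

0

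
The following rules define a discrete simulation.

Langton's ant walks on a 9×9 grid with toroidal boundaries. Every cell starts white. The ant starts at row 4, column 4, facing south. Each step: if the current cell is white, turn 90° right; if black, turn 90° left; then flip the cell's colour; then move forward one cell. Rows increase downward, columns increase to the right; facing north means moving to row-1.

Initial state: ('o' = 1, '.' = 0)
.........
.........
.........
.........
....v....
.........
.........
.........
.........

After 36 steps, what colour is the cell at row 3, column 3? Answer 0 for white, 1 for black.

step 0: .........
.........
.........
.........
....v....
.........
.........
.........
.........
step 1: .........
.........
.........
.........
...<o....
.........
.........
.........
.........
step 2: .........
.........
.........
...^.....
...oo....
.........
.........
.........
.........
step 3: .........
.........
.........
...o>....
...oo....
.........
.........
.........
.........
step 4: .........
.........
.........
...oo....
...ov....
.........
.........
.........
.........
step 5: .........
.........
.........
...oo....
...o.>...
.........
.........
.........
.........
step 6: .........
.........
.........
...oo....
...o.o...
.....v...
.........
.........
.........
step 7: .........
.........
.........
...oo....
...o.o...
....<o...
.........
.........
.........
step 8: .........
.........
.........
...oo....
...o^o...
....oo...
.........
.........
.........
step 9: .........
.........
.........
...oo....
...oo>...
....oo...
.........
.........
.........
step 10: .........
.........
.........
...oo^...
...oo....
....oo...
.........
.........
.........
step 11: .........
.........
.........
...ooo>..
...oo....
....oo...
.........
.........
.........
step 12: .........
.........
.........
...oooo..
...oo.v..
....oo...
.........
.........
.........
step 13: .........
.........
.........
...oooo..
...oo<o..
....oo...
.........
.........
.........
step 14: .........
.........
.........
...oo^o..
...oooo..
....oo...
.........
.........
.........
step 15: .........
.........
.........
...o<.o..
...oooo..
....oo...
.........
.........
.........
step 16: .........
.........
.........
...o..o..
...ovoo..
....oo...
.........
.........
.........
step 17: .........
.........
.........
...o..o..
...o.>o..
....oo...
.........
.........
.........
step 18: .........
.........
.........
...o.^o..
...o..o..
....oo...
.........
.........
.........
step 19: .........
.........
.........
...o.o>..
...o..o..
....oo...
.........
.........
.........
step 20: .........
.........
......^..
...o.o...
...o..o..
....oo...
.........
.........
.........
step 21: .........
.........
......o>.
...o.o...
...o..o..
....oo...
.........
.........
.........
step 22: .........
.........
......oo.
...o.o.v.
...o..o..
....oo...
.........
.........
.........
step 23: .........
.........
......oo.
...o.o<o.
...o..o..
....oo...
.........
.........
.........
step 24: .........
.........
......^o.
...o.ooo.
...o..o..
....oo...
.........
.........
.........
step 25: .........
.........
.....<.o.
...o.ooo.
...o..o..
....oo...
.........
.........
.........
step 26: .........
.....^...
.....o.o.
...o.ooo.
...o..o..
....oo...
.........
.........
.........
step 27: .........
.....o>..
.....o.o.
...o.ooo.
...o..o..
....oo...
.........
.........
.........
step 28: .........
.....oo..
.....ovo.
...o.ooo.
...o..o..
....oo...
.........
.........
.........
step 29: .........
.....oo..
.....<oo.
...o.ooo.
...o..o..
....oo...
.........
.........
.........
step 30: .........
.....oo..
......oo.
...o.voo.
...o..o..
....oo...
.........
.........
.........
step 31: .........
.....oo..
......oo.
...o..>o.
...o..o..
....oo...
.........
.........
.........
step 32: .........
.....oo..
......^o.
...o...o.
...o..o..
....oo...
.........
.........
.........
step 33: .........
.....oo..
.....<.o.
...o...o.
...o..o..
....oo...
.........
.........
.........
step 34: .........
.....^o..
.....o.o.
...o...o.
...o..o..
....oo...
.........
.........
.........
step 35: .........
....<.o..
.....o.o.
...o...o.
...o..o..
....oo...
.........
.........
.........
step 36: ....^....
....o.o..
.....o.o.
...o...o.
...o..o..
....oo...
.........
.........
.........

1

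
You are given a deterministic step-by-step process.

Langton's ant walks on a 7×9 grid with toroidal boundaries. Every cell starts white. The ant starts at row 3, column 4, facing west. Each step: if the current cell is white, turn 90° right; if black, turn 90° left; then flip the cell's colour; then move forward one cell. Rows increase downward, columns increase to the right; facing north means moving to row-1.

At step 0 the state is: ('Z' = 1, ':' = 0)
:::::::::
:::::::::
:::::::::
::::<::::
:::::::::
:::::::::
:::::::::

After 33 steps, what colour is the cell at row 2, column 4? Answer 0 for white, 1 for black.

t=0: :::::::::
:::::::::
:::::::::
::::<::::
:::::::::
:::::::::
:::::::::
t=1: :::::::::
:::::::::
::::^::::
::::Z::::
:::::::::
:::::::::
:::::::::
t=2: :::::::::
:::::::::
::::Z>:::
::::Z::::
:::::::::
:::::::::
:::::::::
t=3: :::::::::
:::::::::
::::ZZ:::
::::Zv:::
:::::::::
:::::::::
:::::::::
t=4: :::::::::
:::::::::
::::ZZ:::
::::<Z:::
:::::::::
:::::::::
:::::::::
t=5: :::::::::
:::::::::
::::ZZ:::
:::::Z:::
::::v::::
:::::::::
:::::::::
t=6: :::::::::
:::::::::
::::ZZ:::
:::::Z:::
:::<Z::::
:::::::::
:::::::::
t=7: :::::::::
:::::::::
::::ZZ:::
:::^:Z:::
:::ZZ::::
:::::::::
:::::::::
t=8: :::::::::
:::::::::
::::ZZ:::
:::Z>Z:::
:::ZZ::::
:::::::::
:::::::::
t=9: :::::::::
:::::::::
::::ZZ:::
:::ZZZ:::
:::Zv::::
:::::::::
:::::::::
t=10: :::::::::
:::::::::
::::ZZ:::
:::ZZZ:::
:::Z:>:::
:::::::::
:::::::::
t=11: :::::::::
:::::::::
::::ZZ:::
:::ZZZ:::
:::Z:Z:::
:::::v:::
:::::::::
t=12: :::::::::
:::::::::
::::ZZ:::
:::ZZZ:::
:::Z:Z:::
::::<Z:::
:::::::::
t=13: :::::::::
:::::::::
::::ZZ:::
:::ZZZ:::
:::Z^Z:::
::::ZZ:::
:::::::::
t=14: :::::::::
:::::::::
::::ZZ:::
:::ZZZ:::
:::ZZ>:::
::::ZZ:::
:::::::::
t=15: :::::::::
:::::::::
::::ZZ:::
:::ZZ^:::
:::ZZ::::
::::ZZ:::
:::::::::
t=16: :::::::::
:::::::::
::::ZZ:::
:::Z<::::
:::ZZ::::
::::ZZ:::
:::::::::
t=17: :::::::::
:::::::::
::::ZZ:::
:::Z:::::
:::Zv::::
::::ZZ:::
:::::::::
t=18: :::::::::
:::::::::
::::ZZ:::
:::Z:::::
:::Z:>:::
::::ZZ:::
:::::::::
t=19: :::::::::
:::::::::
::::ZZ:::
:::Z:::::
:::Z:Z:::
::::Zv:::
:::::::::
t=20: :::::::::
:::::::::
::::ZZ:::
:::Z:::::
:::Z:Z:::
::::Z:>::
:::::::::
t=21: :::::::::
:::::::::
::::ZZ:::
:::Z:::::
:::Z:Z:::
::::Z:Z::
::::::v::
t=22: :::::::::
:::::::::
::::ZZ:::
:::Z:::::
:::Z:Z:::
::::Z:Z::
:::::<Z::
t=23: :::::::::
:::::::::
::::ZZ:::
:::Z:::::
:::Z:Z:::
::::Z^Z::
:::::ZZ::
t=24: :::::::::
:::::::::
::::ZZ:::
:::Z:::::
:::Z:Z:::
::::ZZ>::
:::::ZZ::
t=25: :::::::::
:::::::::
::::ZZ:::
:::Z:::::
:::Z:Z^::
::::ZZ:::
:::::ZZ::
t=26: :::::::::
:::::::::
::::ZZ:::
:::Z:::::
:::Z:ZZ>:
::::ZZ:::
:::::ZZ::
t=27: :::::::::
:::::::::
::::ZZ:::
:::Z:::::
:::Z:ZZZ:
::::ZZ:v:
:::::ZZ::
t=28: :::::::::
:::::::::
::::ZZ:::
:::Z:::::
:::Z:ZZZ:
::::ZZ<Z:
:::::ZZ::
t=29: :::::::::
:::::::::
::::ZZ:::
:::Z:::::
:::Z:Z^Z:
::::ZZZZ:
:::::ZZ::
t=30: :::::::::
:::::::::
::::ZZ:::
:::Z:::::
:::Z:<:Z:
::::ZZZZ:
:::::ZZ::
t=31: :::::::::
:::::::::
::::ZZ:::
:::Z:::::
:::Z:::Z:
::::ZvZZ:
:::::ZZ::
t=32: :::::::::
:::::::::
::::ZZ:::
:::Z:::::
:::Z:::Z:
::::Z:>Z:
:::::ZZ::
t=33: :::::::::
:::::::::
::::ZZ:::
:::Z:::::
:::Z::^Z:
::::Z::Z:
:::::ZZ::

1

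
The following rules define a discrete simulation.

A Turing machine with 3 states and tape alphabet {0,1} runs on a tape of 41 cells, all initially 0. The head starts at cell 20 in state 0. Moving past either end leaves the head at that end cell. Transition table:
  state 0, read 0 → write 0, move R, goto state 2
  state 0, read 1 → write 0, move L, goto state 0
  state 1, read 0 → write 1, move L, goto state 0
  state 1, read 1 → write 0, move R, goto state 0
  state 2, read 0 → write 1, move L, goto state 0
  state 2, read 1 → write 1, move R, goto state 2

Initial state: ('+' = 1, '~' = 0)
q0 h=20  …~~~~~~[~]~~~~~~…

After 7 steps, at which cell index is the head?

21

gen 0: q0 h=20  …~~~~~~[~]~~~~~~…
gen 1: q2 h=21  …~~~~~~[~]~~~~~~…
gen 2: q0 h=20  …~~~~~~[~]+~~~~~…
gen 3: q2 h=21  …~~~~~~[+]~~~~~~…
gen 4: q2 h=22  …~~~~~+[~]~~~~~~…
gen 5: q0 h=21  …~~~~~~[+]+~~~~~…
gen 6: q0 h=20  …~~~~~~[~]~+~~~~…
gen 7: q2 h=21  …~~~~~~[~]+~~~~~…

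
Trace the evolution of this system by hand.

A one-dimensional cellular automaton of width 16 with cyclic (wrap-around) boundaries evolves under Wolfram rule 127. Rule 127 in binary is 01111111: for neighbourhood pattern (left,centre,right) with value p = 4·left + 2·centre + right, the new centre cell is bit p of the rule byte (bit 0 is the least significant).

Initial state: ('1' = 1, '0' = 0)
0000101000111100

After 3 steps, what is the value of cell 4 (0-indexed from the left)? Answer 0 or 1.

1

k=0  0000101000111100
k=1  1111111111100111
k=2  0000000000111100
k=3  1111111111100111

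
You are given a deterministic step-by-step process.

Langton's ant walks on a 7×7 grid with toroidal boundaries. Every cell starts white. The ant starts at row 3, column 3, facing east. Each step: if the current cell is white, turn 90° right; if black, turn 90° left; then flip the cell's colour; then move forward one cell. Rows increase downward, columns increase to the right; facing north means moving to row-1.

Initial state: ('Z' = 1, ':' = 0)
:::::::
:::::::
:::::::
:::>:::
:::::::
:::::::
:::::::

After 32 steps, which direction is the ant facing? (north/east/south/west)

west

0) :::::::
:::::::
:::::::
:::>:::
:::::::
:::::::
:::::::
1) :::::::
:::::::
:::::::
:::Z:::
:::v:::
:::::::
:::::::
2) :::::::
:::::::
:::::::
:::Z:::
::<Z:::
:::::::
:::::::
3) :::::::
:::::::
:::::::
::^Z:::
::ZZ:::
:::::::
:::::::
4) :::::::
:::::::
:::::::
::Z>:::
::ZZ:::
:::::::
:::::::
5) :::::::
:::::::
:::^:::
::Z::::
::ZZ:::
:::::::
:::::::
6) :::::::
:::::::
:::Z>::
::Z::::
::ZZ:::
:::::::
:::::::
7) :::::::
:::::::
:::ZZ::
::Z:v::
::ZZ:::
:::::::
:::::::
8) :::::::
:::::::
:::ZZ::
::Z<Z::
::ZZ:::
:::::::
:::::::
9) :::::::
:::::::
:::^Z::
::ZZZ::
::ZZ:::
:::::::
:::::::
10) :::::::
:::::::
::<:Z::
::ZZZ::
::ZZ:::
:::::::
:::::::
11) :::::::
::^::::
::Z:Z::
::ZZZ::
::ZZ:::
:::::::
:::::::
12) :::::::
::Z>:::
::Z:Z::
::ZZZ::
::ZZ:::
:::::::
:::::::
13) :::::::
::ZZ:::
::ZvZ::
::ZZZ::
::ZZ:::
:::::::
:::::::
14) :::::::
::ZZ:::
::<ZZ::
::ZZZ::
::ZZ:::
:::::::
:::::::
15) :::::::
::ZZ:::
:::ZZ::
::vZZ::
::ZZ:::
:::::::
:::::::
16) :::::::
::ZZ:::
:::ZZ::
:::>Z::
::ZZ:::
:::::::
:::::::
17) :::::::
::ZZ:::
:::^Z::
::::Z::
::ZZ:::
:::::::
:::::::
18) :::::::
::ZZ:::
::<:Z::
::::Z::
::ZZ:::
:::::::
:::::::
19) :::::::
::^Z:::
::Z:Z::
::::Z::
::ZZ:::
:::::::
:::::::
20) :::::::
:<:Z:::
::Z:Z::
::::Z::
::ZZ:::
:::::::
:::::::
21) :^:::::
:Z:Z:::
::Z:Z::
::::Z::
::ZZ:::
:::::::
:::::::
22) :Z>::::
:Z:Z:::
::Z:Z::
::::Z::
::ZZ:::
:::::::
:::::::
23) :ZZ::::
:ZvZ:::
::Z:Z::
::::Z::
::ZZ:::
:::::::
:::::::
24) :ZZ::::
:<ZZ:::
::Z:Z::
::::Z::
::ZZ:::
:::::::
:::::::
25) :ZZ::::
::ZZ:::
:vZ:Z::
::::Z::
::ZZ:::
:::::::
:::::::
26) :ZZ::::
::ZZ:::
<ZZ:Z::
::::Z::
::ZZ:::
:::::::
:::::::
27) :ZZ::::
^:ZZ:::
ZZZ:Z::
::::Z::
::ZZ:::
:::::::
:::::::
28) :ZZ::::
Z>ZZ:::
ZZZ:Z::
::::Z::
::ZZ:::
:::::::
:::::::
29) :ZZ::::
ZZZZ:::
ZvZ:Z::
::::Z::
::ZZ:::
:::::::
:::::::
30) :ZZ::::
ZZZZ:::
Z:>:Z::
::::Z::
::ZZ:::
:::::::
:::::::
31) :ZZ::::
ZZ^Z:::
Z:::Z::
::::Z::
::ZZ:::
:::::::
:::::::
32) :ZZ::::
Z<:Z:::
Z:::Z::
::::Z::
::ZZ:::
:::::::
:::::::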